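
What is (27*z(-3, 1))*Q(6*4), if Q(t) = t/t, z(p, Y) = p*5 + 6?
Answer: -243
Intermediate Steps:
z(p, Y) = 6 + 5*p (z(p, Y) = 5*p + 6 = 6 + 5*p)
Q(t) = 1
(27*z(-3, 1))*Q(6*4) = (27*(6 + 5*(-3)))*1 = (27*(6 - 15))*1 = (27*(-9))*1 = -243*1 = -243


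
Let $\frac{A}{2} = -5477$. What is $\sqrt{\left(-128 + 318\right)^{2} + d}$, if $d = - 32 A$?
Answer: $2 \sqrt{96657} \approx 621.79$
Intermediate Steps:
$A = -10954$ ($A = 2 \left(-5477\right) = -10954$)
$d = 350528$ ($d = \left(-32\right) \left(-10954\right) = 350528$)
$\sqrt{\left(-128 + 318\right)^{2} + d} = \sqrt{\left(-128 + 318\right)^{2} + 350528} = \sqrt{190^{2} + 350528} = \sqrt{36100 + 350528} = \sqrt{386628} = 2 \sqrt{96657}$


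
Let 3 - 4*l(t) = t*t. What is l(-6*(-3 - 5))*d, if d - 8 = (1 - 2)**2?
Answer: -20709/4 ≈ -5177.3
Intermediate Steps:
l(t) = 3/4 - t**2/4 (l(t) = 3/4 - t*t/4 = 3/4 - t**2/4)
d = 9 (d = 8 + (1 - 2)**2 = 8 + (-1)**2 = 8 + 1 = 9)
l(-6*(-3 - 5))*d = (3/4 - 36*(-3 - 5)**2/4)*9 = (3/4 - (-6*(-8))**2/4)*9 = (3/4 - 1/4*48**2)*9 = (3/4 - 1/4*2304)*9 = (3/4 - 576)*9 = -2301/4*9 = -20709/4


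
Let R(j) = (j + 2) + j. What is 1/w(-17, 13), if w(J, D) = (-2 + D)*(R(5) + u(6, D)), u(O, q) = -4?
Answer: 1/88 ≈ 0.011364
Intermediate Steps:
R(j) = 2 + 2*j (R(j) = (2 + j) + j = 2 + 2*j)
w(J, D) = -16 + 8*D (w(J, D) = (-2 + D)*((2 + 2*5) - 4) = (-2 + D)*((2 + 10) - 4) = (-2 + D)*(12 - 4) = (-2 + D)*8 = -16 + 8*D)
1/w(-17, 13) = 1/(-16 + 8*13) = 1/(-16 + 104) = 1/88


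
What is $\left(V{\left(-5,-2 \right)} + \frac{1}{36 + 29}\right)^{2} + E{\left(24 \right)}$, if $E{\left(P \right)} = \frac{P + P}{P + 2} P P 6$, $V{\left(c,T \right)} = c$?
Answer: $\frac{27061776}{4225} \approx 6405.2$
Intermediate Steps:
$E{\left(P \right)} = \frac{12 P^{3}}{2 + P}$ ($E{\left(P \right)} = \frac{2 P}{2 + P} P^{2} \cdot 6 = \frac{2 P^{3}}{2 + P} 6 = \frac{12 P^{3}}{2 + P}$)
$\left(V{\left(-5,-2 \right)} + \frac{1}{36 + 29}\right)^{2} + E{\left(24 \right)} = \left(-5 + \frac{1}{36 + 29}\right)^{2} + \frac{12 \cdot 24^{3}}{2 + 24} = \left(-5 + \frac{1}{65}\right)^{2} + 12 \cdot 13824 \cdot \frac{1}{26} = \left(- \frac{324}{65}\right)^{2} + \frac{82944}{13} = \frac{104976}{4225} + \frac{82944}{13} = \frac{27061776}{4225}$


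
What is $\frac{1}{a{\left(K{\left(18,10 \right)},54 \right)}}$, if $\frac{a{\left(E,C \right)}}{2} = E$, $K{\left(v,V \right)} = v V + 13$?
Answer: $\frac{1}{386} \approx 0.0025907$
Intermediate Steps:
$K{\left(v,V \right)} = 13 + V v$ ($K{\left(v,V \right)} = V v + 13 = 13 + V v$)
$a{\left(E,C \right)} = 2 E$
$\frac{1}{a{\left(K{\left(18,10 \right)},54 \right)}} = \frac{1}{2 \left(13 + 10 \cdot 18\right)} = \frac{1}{2 \left(13 + 180\right)} = \frac{1}{2 \cdot 193} = \frac{1}{386}$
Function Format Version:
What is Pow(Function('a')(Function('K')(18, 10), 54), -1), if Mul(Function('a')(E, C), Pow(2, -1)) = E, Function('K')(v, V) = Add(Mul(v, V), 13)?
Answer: Rational(1, 386) ≈ 0.0025907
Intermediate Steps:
Function('K')(v, V) = Add(13, Mul(V, v)) (Function('K')(v, V) = Add(Mul(V, v), 13) = Add(13, Mul(V, v)))
Function('a')(E, C) = Mul(2, E)
Pow(Function('a')(Function('K')(18, 10), 54), -1) = Pow(Mul(2, Add(13, Mul(10, 18))), -1) = Pow(Mul(2, Add(13, 180)), -1) = Pow(Mul(2, 193), -1) = Pow(386, -1) = Rational(1, 386)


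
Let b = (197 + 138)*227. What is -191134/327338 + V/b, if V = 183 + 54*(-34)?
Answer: -7537937372/12446209105 ≈ -0.60564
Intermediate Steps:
V = -1653 (V = 183 - 1836 = -1653)
b = 76045 (b = 335*227 = 76045)
-191134/327338 + V/b = -191134/327338 - 1653/76045 = -191134*1/327338 - 1653*1/76045 = -95567/163669 - 1653/76045 = -7537937372/12446209105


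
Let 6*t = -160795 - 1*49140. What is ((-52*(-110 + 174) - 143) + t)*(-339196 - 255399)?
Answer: 137209336795/6 ≈ 2.2868e+10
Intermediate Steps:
t = -209935/6 (t = (-160795 - 1*49140)/6 = (-160795 - 49140)/6 = (1/6)*(-209935) = -209935/6 ≈ -34989.)
((-52*(-110 + 174) - 143) + t)*(-339196 - 255399) = ((-52*(-110 + 174) - 143) - 209935/6)*(-339196 - 255399) = ((-52*64 - 143) - 209935/6)*(-594595) = ((-3328 - 143) - 209935/6)*(-594595) = (-3471 - 209935/6)*(-594595) = -230761/6*(-594595) = 137209336795/6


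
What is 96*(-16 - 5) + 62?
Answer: -1954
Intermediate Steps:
96*(-16 - 5) + 62 = 96*(-21) + 62 = -2016 + 62 = -1954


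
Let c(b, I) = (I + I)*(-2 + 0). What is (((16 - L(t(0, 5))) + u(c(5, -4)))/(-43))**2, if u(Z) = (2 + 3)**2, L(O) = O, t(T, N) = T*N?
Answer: 1681/1849 ≈ 0.90914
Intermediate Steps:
c(b, I) = -4*I (c(b, I) = (2*I)*(-2) = -4*I)
t(T, N) = N*T
u(Z) = 25 (u(Z) = 5**2 = 25)
(((16 - L(t(0, 5))) + u(c(5, -4)))/(-43))**2 = (((16 - 5*0) + 25)/(-43))**2 = (((16 - 1*0) + 25)*(-1/43))**2 = (((16 + 0) + 25)*(-1/43))**2 = ((16 + 25)*(-1/43))**2 = (41*(-1/43))**2 = (-41/43)**2 = 1681/1849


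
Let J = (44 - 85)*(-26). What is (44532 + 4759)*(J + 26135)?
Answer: 1340764491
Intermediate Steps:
J = 1066 (J = -41*(-26) = 1066)
(44532 + 4759)*(J + 26135) = (44532 + 4759)*(1066 + 26135) = 49291*27201 = 1340764491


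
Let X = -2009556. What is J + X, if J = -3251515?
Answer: -5261071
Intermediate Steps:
J + X = -3251515 - 2009556 = -5261071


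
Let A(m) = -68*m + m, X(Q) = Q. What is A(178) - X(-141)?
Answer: -11785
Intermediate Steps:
A(m) = -67*m
A(178) - X(-141) = -67*178 - 1*(-141) = -11926 + 141 = -11785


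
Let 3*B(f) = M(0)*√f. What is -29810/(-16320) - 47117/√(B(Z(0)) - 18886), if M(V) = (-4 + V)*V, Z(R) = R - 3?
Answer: 2981/1632 + 6731*I*√18886/2698 ≈ 1.8266 + 342.85*I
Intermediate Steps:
Z(R) = -3 + R
M(V) = V*(-4 + V)
B(f) = 0 (B(f) = ((0*(-4 + 0))*√f)/3 = ((0*(-4))*√f)/3 = (0*√f)/3 = (⅓)*0 = 0)
-29810/(-16320) - 47117/√(B(Z(0)) - 18886) = -29810/(-16320) - 47117/√(0 - 18886) = -29810*(-1/16320) - 47117*(-I*√18886/18886) = 2981/1632 - 47117*(-I*√18886/18886) = 2981/1632 - (-6731)*I*√18886/2698 = 2981/1632 + 6731*I*√18886/2698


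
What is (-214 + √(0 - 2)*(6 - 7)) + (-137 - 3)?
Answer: -354 - I*√2 ≈ -354.0 - 1.4142*I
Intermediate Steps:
(-214 + √(0 - 2)*(6 - 7)) + (-137 - 3) = (-214 + √(-2)*(-1)) - 140 = (-214 + (I*√2)*(-1)) - 140 = (-214 - I*√2) - 140 = -354 - I*√2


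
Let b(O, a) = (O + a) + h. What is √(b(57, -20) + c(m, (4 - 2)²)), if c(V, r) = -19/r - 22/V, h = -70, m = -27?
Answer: I*√11967/18 ≈ 6.0774*I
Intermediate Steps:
c(V, r) = -22/V - 19/r
b(O, a) = -70 + O + a (b(O, a) = (O + a) - 70 = -70 + O + a)
√(b(57, -20) + c(m, (4 - 2)²)) = √((-70 + 57 - 20) + (-22/(-27) - 19/(4 - 2)²)) = √(-33 + (-22*(-1/27) - 19/(2²))) = √(-33 + (22/27 - 19/4)) = √(-33 - 425/108) = √(-3989/108) = I*√11967/18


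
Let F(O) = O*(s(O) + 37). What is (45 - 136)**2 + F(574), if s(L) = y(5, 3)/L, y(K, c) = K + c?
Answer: 29527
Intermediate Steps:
s(L) = 8/L (s(L) = (5 + 3)/L = 8/L)
F(O) = O*(37 + 8/O) (F(O) = O*(8/O + 37) = O*(37 + 8/O))
(45 - 136)**2 + F(574) = (45 - 136)**2 + (8 + 37*574) = (-91)**2 + (8 + 21238) = 8281 + 21246 = 29527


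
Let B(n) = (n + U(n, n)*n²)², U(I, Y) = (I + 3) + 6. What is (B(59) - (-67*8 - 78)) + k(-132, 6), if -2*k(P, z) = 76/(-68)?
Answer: 1905992838721/34 ≈ 5.6059e+10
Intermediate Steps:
U(I, Y) = 9 + I (U(I, Y) = (3 + I) + 6 = 9 + I)
k(P, z) = 19/34 (k(P, z) = -38/(-68) = -38*(-1)/68 = -½*(-19/17) = 19/34)
B(n) = (n + n²*(9 + n))² (B(n) = (n + (9 + n)*n²)² = (n + n²*(9 + n))²)
(B(59) - (-67*8 - 78)) + k(-132, 6) = (59²*(1 + 59*(9 + 59))² - (-67*8 - 78)) + 19/34 = (3481*(1 + 59*68)² - (-536 - 78)) + 19/34 = (3481*(1 + 4012)² - 1*(-614)) + 19/34 = (3481*4013² + 614) + 19/34 = (3481*16104169 + 614) + 19/34 = (56058612289 + 614) + 19/34 = 56058612903 + 19/34 = 1905992838721/34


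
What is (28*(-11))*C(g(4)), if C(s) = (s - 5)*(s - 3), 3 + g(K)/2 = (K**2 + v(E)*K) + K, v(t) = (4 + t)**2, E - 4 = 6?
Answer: -786509724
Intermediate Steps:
E = 10 (E = 4 + 6 = 10)
g(K) = -6 + 2*K**2 + 394*K (g(K) = -6 + 2*((K**2 + (4 + 10)**2*K) + K) = -6 + 2*((K**2 + 14**2*K) + K) = -6 + 2*((K**2 + 196*K) + K) = -6 + 2*(K**2 + 197*K) = -6 + (2*K**2 + 394*K) = -6 + 2*K**2 + 394*K)
C(s) = (-5 + s)*(-3 + s)
(28*(-11))*C(g(4)) = (28*(-11))*(15 + (-6 + 2*4**2 + 394*4)**2 - 8*(-6 + 2*4**2 + 394*4)) = -308*(15 + (-6 + 2*16 + 1576)**2 - 8*(-6 + 2*16 + 1576)) = -308*(15 + (-6 + 32 + 1576)**2 - 8*(-6 + 32 + 1576)) = -308*(15 + 1602**2 - 8*1602) = -308*(15 + 2566404 - 12816) = -308*2553603 = -786509724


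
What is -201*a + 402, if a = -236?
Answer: 47838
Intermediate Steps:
-201*a + 402 = -201*(-236) + 402 = 47436 + 402 = 47838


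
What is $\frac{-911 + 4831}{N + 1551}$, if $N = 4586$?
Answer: $\frac{3920}{6137} \approx 0.63875$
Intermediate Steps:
$\frac{-911 + 4831}{N + 1551} = \frac{-911 + 4831}{4586 + 1551} = \frac{3920}{6137}$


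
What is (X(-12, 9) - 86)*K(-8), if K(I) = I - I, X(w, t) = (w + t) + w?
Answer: 0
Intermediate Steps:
X(w, t) = t + 2*w (X(w, t) = (t + w) + w = t + 2*w)
K(I) = 0
(X(-12, 9) - 86)*K(-8) = ((9 + 2*(-12)) - 86)*0 = ((9 - 24) - 86)*0 = (-15 - 86)*0 = -101*0 = 0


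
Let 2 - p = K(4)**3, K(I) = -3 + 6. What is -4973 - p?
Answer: -4948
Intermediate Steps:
K(I) = 3
p = -25 (p = 2 - 1*3**3 = 2 - 1*27 = 2 - 27 = -25)
-4973 - p = -4973 - 1*(-25) = -4973 + 25 = -4948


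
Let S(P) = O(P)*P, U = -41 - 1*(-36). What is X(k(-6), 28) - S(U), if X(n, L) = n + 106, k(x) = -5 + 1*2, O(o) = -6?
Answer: 73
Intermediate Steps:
k(x) = -3 (k(x) = -5 + 2 = -3)
U = -5 (U = -41 + 36 = -5)
X(n, L) = 106 + n
S(P) = -6*P
X(k(-6), 28) - S(U) = (106 - 3) - (-6)*(-5) = 103 - 1*30 = 103 - 30 = 73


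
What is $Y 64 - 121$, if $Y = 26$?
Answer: $1543$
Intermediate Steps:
$Y 64 - 121 = 26 \cdot 64 - 121 = 1664 - 121 = 1543$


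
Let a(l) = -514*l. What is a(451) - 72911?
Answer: -304725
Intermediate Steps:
a(451) - 72911 = -514*451 - 72911 = -231814 - 72911 = -304725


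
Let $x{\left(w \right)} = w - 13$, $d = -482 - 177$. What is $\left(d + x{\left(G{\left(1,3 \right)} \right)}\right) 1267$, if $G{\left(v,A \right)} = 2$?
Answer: $-848890$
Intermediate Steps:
$d = -659$ ($d = -482 - 177 = -659$)
$x{\left(w \right)} = -13 + w$ ($x{\left(w \right)} = w - 13 = -13 + w$)
$\left(d + x{\left(G{\left(1,3 \right)} \right)}\right) 1267 = \left(-659 + \left(-13 + 2\right)\right) 1267 = \left(-659 - 11\right) 1267 = \left(-670\right) 1267 = -848890$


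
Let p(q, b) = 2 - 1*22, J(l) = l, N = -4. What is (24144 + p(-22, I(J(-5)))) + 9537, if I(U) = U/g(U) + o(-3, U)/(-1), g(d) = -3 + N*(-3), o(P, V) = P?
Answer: 33661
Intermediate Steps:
g(d) = 9 (g(d) = -3 - 4*(-3) = -3 + 12 = 9)
I(U) = 3 + U/9 (I(U) = U/9 - 3/(-1) = U*(⅑) - 3*(-1) = U/9 + 3 = 3 + U/9)
p(q, b) = -20 (p(q, b) = 2 - 22 = -20)
(24144 + p(-22, I(J(-5)))) + 9537 = (24144 - 20) + 9537 = 24124 + 9537 = 33661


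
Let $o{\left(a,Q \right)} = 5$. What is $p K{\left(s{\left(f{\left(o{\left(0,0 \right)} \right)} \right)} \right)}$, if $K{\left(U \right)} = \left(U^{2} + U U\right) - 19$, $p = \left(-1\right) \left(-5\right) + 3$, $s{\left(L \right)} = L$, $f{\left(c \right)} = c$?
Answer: $248$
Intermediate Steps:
$p = 8$ ($p = 5 + 3 = 8$)
$K{\left(U \right)} = -19 + 2 U^{2}$ ($K{\left(U \right)} = \left(U^{2} + U^{2}\right) - 19 = 2 U^{2} - 19 = -19 + 2 U^{2}$)
$p K{\left(s{\left(f{\left(o{\left(0,0 \right)} \right)} \right)} \right)} = 8 \left(-19 + 2 \cdot 5^{2}\right) = 8 \left(-19 + 2 \cdot 25\right) = 8 \left(-19 + 50\right) = 8 \cdot 31 = 248$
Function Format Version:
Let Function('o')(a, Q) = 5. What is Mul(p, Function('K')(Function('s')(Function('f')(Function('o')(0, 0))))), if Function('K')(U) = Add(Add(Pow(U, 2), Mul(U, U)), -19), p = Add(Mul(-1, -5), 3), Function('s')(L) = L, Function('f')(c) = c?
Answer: 248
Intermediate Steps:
p = 8 (p = Add(5, 3) = 8)
Function('K')(U) = Add(-19, Mul(2, Pow(U, 2))) (Function('K')(U) = Add(Add(Pow(U, 2), Pow(U, 2)), -19) = Add(Mul(2, Pow(U, 2)), -19) = Add(-19, Mul(2, Pow(U, 2))))
Mul(p, Function('K')(Function('s')(Function('f')(Function('o')(0, 0))))) = Mul(8, Add(-19, Mul(2, Pow(5, 2)))) = Mul(8, Add(-19, Mul(2, 25))) = Mul(8, Add(-19, 50)) = Mul(8, 31) = 248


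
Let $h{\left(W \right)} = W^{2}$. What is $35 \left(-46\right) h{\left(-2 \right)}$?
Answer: $-6440$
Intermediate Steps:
$35 \left(-46\right) h{\left(-2 \right)} = 35 \left(-46\right) \left(-2\right)^{2} = \left(-1610\right) 4 = -6440$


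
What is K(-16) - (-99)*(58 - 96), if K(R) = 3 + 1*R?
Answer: -3775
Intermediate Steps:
K(R) = 3 + R
K(-16) - (-99)*(58 - 96) = (3 - 16) - (-99)*(58 - 96) = -13 - (-99)*(-38) = -13 - 1*3762 = -13 - 3762 = -3775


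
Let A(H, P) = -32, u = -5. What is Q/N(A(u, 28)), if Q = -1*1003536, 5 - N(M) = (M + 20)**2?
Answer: 1003536/139 ≈ 7219.7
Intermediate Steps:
N(M) = 5 - (20 + M)**2 (N(M) = 5 - (M + 20)**2 = 5 - (20 + M)**2)
Q = -1003536
Q/N(A(u, 28)) = -1003536/(5 - (20 - 32)**2) = -1003536/(5 - 1*(-12)**2) = -1003536/(5 - 1*144) = -1003536/(5 - 144) = -1003536/(-139) = -1003536*(-1/139) = 1003536/139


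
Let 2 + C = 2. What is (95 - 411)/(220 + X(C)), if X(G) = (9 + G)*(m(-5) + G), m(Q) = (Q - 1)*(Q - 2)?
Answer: -158/299 ≈ -0.52843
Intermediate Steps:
C = 0 (C = -2 + 2 = 0)
m(Q) = (-1 + Q)*(-2 + Q)
X(G) = (9 + G)*(42 + G) (X(G) = (9 + G)*((2 + (-5)**2 - 3*(-5)) + G) = (9 + G)*((2 + 25 + 15) + G) = (9 + G)*(42 + G))
(95 - 411)/(220 + X(C)) = (95 - 411)/(220 + (378 + 0**2 + 51*0)) = -316/(220 + (378 + 0 + 0)) = -316/(220 + 378) = -316/598 = -316*1/598 = -158/299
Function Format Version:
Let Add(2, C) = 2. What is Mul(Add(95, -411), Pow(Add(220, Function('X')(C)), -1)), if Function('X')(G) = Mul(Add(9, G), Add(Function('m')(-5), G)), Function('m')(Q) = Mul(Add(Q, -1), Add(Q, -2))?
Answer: Rational(-158, 299) ≈ -0.52843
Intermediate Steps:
C = 0 (C = Add(-2, 2) = 0)
Function('m')(Q) = Mul(Add(-1, Q), Add(-2, Q))
Function('X')(G) = Mul(Add(9, G), Add(42, G)) (Function('X')(G) = Mul(Add(9, G), Add(Add(2, Pow(-5, 2), Mul(-3, -5)), G)) = Mul(Add(9, G), Add(Add(2, 25, 15), G)) = Mul(Add(9, G), Add(42, G)))
Mul(Add(95, -411), Pow(Add(220, Function('X')(C)), -1)) = Mul(Add(95, -411), Pow(Add(220, Add(378, Pow(0, 2), Mul(51, 0))), -1)) = Mul(-316, Pow(Add(220, Add(378, 0, 0)), -1)) = Mul(-316, Pow(Add(220, 378), -1)) = Mul(-316, Pow(598, -1)) = Mul(-316, Rational(1, 598)) = Rational(-158, 299)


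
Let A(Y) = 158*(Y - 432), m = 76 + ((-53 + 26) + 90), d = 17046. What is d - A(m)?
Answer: 63340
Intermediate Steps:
m = 139 (m = 76 + (-27 + 90) = 76 + 63 = 139)
A(Y) = -68256 + 158*Y (A(Y) = 158*(-432 + Y) = -68256 + 158*Y)
d - A(m) = 17046 - (-68256 + 158*139) = 17046 - (-68256 + 21962) = 17046 - 1*(-46294) = 17046 + 46294 = 63340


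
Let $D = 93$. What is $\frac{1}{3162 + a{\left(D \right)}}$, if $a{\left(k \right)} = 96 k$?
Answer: $\frac{1}{12090} \approx 8.2713 \cdot 10^{-5}$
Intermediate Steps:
$\frac{1}{3162 + a{\left(D \right)}} = \frac{1}{3162 + 96 \cdot 93} = \frac{1}{3162 + 8928} = \frac{1}{12090}$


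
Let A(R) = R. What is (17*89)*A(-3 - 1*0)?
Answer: -4539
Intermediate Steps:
(17*89)*A(-3 - 1*0) = (17*89)*(-3 - 1*0) = 1513*(-3 + 0) = 1513*(-3) = -4539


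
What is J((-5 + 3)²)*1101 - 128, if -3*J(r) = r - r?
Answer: -128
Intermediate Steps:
J(r) = 0 (J(r) = -(r - r)/3 = -⅓*0 = 0)
J((-5 + 3)²)*1101 - 128 = 0*1101 - 128 = 0 - 128 = -128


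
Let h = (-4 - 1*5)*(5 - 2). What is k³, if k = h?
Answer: -19683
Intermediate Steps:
h = -27 (h = (-4 - 5)*3 = -9*3 = -27)
k = -27
k³ = (-27)³ = -19683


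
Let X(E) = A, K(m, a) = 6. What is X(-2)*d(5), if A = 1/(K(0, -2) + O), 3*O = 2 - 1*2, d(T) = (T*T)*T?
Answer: 125/6 ≈ 20.833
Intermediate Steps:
d(T) = T³ (d(T) = T²*T = T³)
O = 0 (O = (2 - 1*2)/3 = (2 - 2)/3 = (⅓)*0 = 0)
A = ⅙ (A = 1/(6 + 0) = 1/6 = ⅙ ≈ 0.16667)
X(E) = ⅙
X(-2)*d(5) = (⅙)*5³ = (⅙)*125 = 125/6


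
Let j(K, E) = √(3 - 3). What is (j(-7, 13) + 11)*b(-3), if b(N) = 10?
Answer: 110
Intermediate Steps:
j(K, E) = 0 (j(K, E) = √0 = 0)
(j(-7, 13) + 11)*b(-3) = (0 + 11)*10 = 11*10 = 110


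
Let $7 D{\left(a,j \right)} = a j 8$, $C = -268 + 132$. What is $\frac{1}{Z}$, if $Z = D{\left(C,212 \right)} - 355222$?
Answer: $- \frac{7}{2717210} \approx -2.5762 \cdot 10^{-6}$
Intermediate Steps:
$C = -136$
$D{\left(a,j \right)} = \frac{8 a j}{7}$ ($D{\left(a,j \right)} = \frac{a j 8}{7} = \frac{8 a j}{7}$)
$Z = - \frac{2717210}{7}$ ($Z = \frac{8}{7} \left(-136\right) 212 - 355222 = - \frac{230656}{7} - 355222 = - \frac{2717210}{7} \approx -3.8817 \cdot 10^{5}$)
$\frac{1}{Z} = \frac{1}{- \frac{2717210}{7}} = - \frac{7}{2717210}$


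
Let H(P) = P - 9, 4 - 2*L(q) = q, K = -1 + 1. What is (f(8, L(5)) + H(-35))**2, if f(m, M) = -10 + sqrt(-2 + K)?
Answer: (54 - I*sqrt(2))**2 ≈ 2914.0 - 152.74*I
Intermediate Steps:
K = 0
L(q) = 2 - q/2
H(P) = -9 + P
f(m, M) = -10 + I*sqrt(2) (f(m, M) = -10 + sqrt(-2 + 0) = -10 + sqrt(-2) = -10 + I*sqrt(2))
(f(8, L(5)) + H(-35))**2 = ((-10 + I*sqrt(2)) + (-9 - 35))**2 = ((-10 + I*sqrt(2)) - 44)**2 = (-54 + I*sqrt(2))**2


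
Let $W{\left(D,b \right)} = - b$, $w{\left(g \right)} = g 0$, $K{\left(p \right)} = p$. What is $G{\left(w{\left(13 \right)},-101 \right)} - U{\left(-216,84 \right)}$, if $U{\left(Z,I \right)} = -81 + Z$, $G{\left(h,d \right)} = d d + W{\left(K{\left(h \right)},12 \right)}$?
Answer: $10486$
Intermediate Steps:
$w{\left(g \right)} = 0$
$G{\left(h,d \right)} = -12 + d^{2}$ ($G{\left(h,d \right)} = d d - 12 = d^{2} - 12 = -12 + d^{2}$)
$G{\left(w{\left(13 \right)},-101 \right)} - U{\left(-216,84 \right)} = \left(-12 + \left(-101\right)^{2}\right) - \left(-81 - 216\right) = \left(-12 + 10201\right) - -297 = 10189 + 297 = 10486$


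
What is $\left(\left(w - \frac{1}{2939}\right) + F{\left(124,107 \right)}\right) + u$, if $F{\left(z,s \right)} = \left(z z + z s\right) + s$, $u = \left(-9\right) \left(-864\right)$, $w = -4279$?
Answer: $\frac{94776871}{2939} \approx 32248.0$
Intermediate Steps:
$u = 7776$
$F{\left(z,s \right)} = s + z^{2} + s z$ ($F{\left(z,s \right)} = \left(z^{2} + s z\right) + s = s + z^{2} + s z$)
$\left(\left(w - \frac{1}{2939}\right) + F{\left(124,107 \right)}\right) + u = \left(\left(-4279 - \frac{1}{2939}\right) + \left(107 + 124^{2} + 107 \cdot 124\right)\right) + 7776 = \left(\left(-4279 - \frac{1}{2939}\right) + \left(107 + 15376 + 13268\right)\right) + 7776 = \left(\left(-4279 - \frac{1}{2939}\right) + 28751\right) + 7776 = \left(- \frac{12575982}{2939} + 28751\right) + 7776 = \frac{71923207}{2939} + 7776 = \frac{94776871}{2939}$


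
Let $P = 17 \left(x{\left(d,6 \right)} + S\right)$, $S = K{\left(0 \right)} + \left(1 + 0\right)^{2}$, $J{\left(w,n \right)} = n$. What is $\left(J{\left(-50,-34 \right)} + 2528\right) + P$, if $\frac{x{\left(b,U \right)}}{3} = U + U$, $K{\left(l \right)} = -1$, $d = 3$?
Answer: $3106$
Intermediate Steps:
$x{\left(b,U \right)} = 6 U$ ($x{\left(b,U \right)} = 3 \left(U + U\right) = 3 \cdot 2 U = 6 U$)
$S = 0$ ($S = -1 + \left(1 + 0\right)^{2} = -1 + 1^{2} = -1 + 1 = 0$)
$P = 612$ ($P = 17 \left(6 \cdot 6 + 0\right) = 17 \left(36 + 0\right) = 17 \cdot 36 = 612$)
$\left(J{\left(-50,-34 \right)} + 2528\right) + P = \left(-34 + 2528\right) + 612 = 2494 + 612 = 3106$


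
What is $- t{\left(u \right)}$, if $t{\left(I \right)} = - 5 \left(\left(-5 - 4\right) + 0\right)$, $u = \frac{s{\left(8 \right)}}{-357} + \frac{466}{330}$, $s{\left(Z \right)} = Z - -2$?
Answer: $-45$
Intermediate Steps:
$s{\left(Z \right)} = 2 + Z$ ($s{\left(Z \right)} = Z + 2 = 2 + Z$)
$u = \frac{9059}{6545}$ ($u = \frac{2 + 8}{-357} + \frac{466}{330} = 10 \left(- \frac{1}{357}\right) + 466 \cdot \frac{1}{330} = - \frac{10}{357} + \frac{233}{165} = \frac{9059}{6545} \approx 1.3841$)
$t{\left(I \right)} = 45$ ($t{\left(I \right)} = - 5 \left(-9 + 0\right) = \left(-5\right) \left(-9\right) = 45$)
$- t{\left(u \right)} = \left(-1\right) 45 = -45$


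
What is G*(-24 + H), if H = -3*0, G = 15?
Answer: -360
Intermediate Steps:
H = 0
G*(-24 + H) = 15*(-24 + 0) = 15*(-24) = -360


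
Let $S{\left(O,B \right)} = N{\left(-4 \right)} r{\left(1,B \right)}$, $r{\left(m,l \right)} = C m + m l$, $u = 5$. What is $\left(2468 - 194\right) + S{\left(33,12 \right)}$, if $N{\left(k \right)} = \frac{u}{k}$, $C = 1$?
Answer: $\frac{9031}{4} \approx 2257.8$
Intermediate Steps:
$N{\left(k \right)} = \frac{5}{k}$
$r{\left(m,l \right)} = m + l m$ ($r{\left(m,l \right)} = 1 m + m l = m + l m$)
$S{\left(O,B \right)} = - \frac{5}{4} - \frac{5 B}{4}$ ($S{\left(O,B \right)} = \frac{5}{-4} \cdot 1 \left(1 + B\right) = 5 \left(- \frac{1}{4}\right) \left(1 + B\right) = - \frac{5 \left(1 + B\right)}{4} = - \frac{5}{4} - \frac{5 B}{4}$)
$\left(2468 - 194\right) + S{\left(33,12 \right)} = \left(2468 - 194\right) - \frac{65}{4} = 2274 - \frac{65}{4} = \frac{9031}{4}$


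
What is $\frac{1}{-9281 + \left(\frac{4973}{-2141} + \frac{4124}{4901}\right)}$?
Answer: $- \frac{10493041}{97401456710} \approx -0.00010773$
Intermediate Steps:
$\frac{1}{-9281 + \left(\frac{4973}{-2141} + \frac{4124}{4901}\right)} = \frac{1}{-9281 + \left(4973 \left(- \frac{1}{2141}\right) + 4124 \cdot \frac{1}{4901}\right)} = \frac{1}{-9281 + \left(- \frac{4973}{2141} + \frac{4124}{4901}\right)} = \frac{1}{-9281 - \frac{15543189}{10493041}} = \frac{1}{- \frac{97401456710}{10493041}} = - \frac{10493041}{97401456710}$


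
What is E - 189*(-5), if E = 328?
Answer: 1273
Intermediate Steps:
E - 189*(-5) = 328 - 189*(-5) = 328 + 945 = 1273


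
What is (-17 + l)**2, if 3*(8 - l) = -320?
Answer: 85849/9 ≈ 9538.8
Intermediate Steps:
l = 344/3 (l = 8 - 1/3*(-320) = 8 + 320/3 = 344/3 ≈ 114.67)
(-17 + l)**2 = (-17 + 344/3)**2 = (293/3)**2 = 85849/9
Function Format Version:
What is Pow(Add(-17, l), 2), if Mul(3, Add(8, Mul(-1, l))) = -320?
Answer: Rational(85849, 9) ≈ 9538.8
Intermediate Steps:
l = Rational(344, 3) (l = Add(8, Mul(Rational(-1, 3), -320)) = Add(8, Rational(320, 3)) = Rational(344, 3) ≈ 114.67)
Pow(Add(-17, l), 2) = Pow(Add(-17, Rational(344, 3)), 2) = Pow(Rational(293, 3), 2) = Rational(85849, 9)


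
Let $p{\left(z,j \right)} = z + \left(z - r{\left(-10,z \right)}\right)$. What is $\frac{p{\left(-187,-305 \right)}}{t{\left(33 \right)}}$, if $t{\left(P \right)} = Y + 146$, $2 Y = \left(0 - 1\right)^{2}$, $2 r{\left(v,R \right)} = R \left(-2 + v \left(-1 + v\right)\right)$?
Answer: $\frac{19448}{293} \approx 66.375$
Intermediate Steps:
$r{\left(v,R \right)} = \frac{R \left(-2 + v \left(-1 + v\right)\right)}{2}$
$Y = \frac{1}{2}$ ($Y = \frac{\left(0 - 1\right)^{2}}{2} = \frac{\left(-1\right)^{2}}{2} = \frac{1}{2} \cdot 1 = \frac{1}{2} \approx 0.5$)
$p{\left(z,j \right)} = - 52 z$ ($p{\left(z,j \right)} = z + \left(z - \frac{z \left(-2 + \left(-10\right)^{2} - -10\right)}{2}\right) = z + \left(z - \frac{z \left(-2 + 100 + 10\right)}{2}\right) = z + \left(z - \frac{1}{2} z 108\right) = z + \left(z - 54 z\right) = z - 53 z = - 52 z$)
$t{\left(P \right)} = \frac{293}{2}$ ($t{\left(P \right)} = \frac{1}{2} + 146 = \frac{293}{2}$)
$\frac{p{\left(-187,-305 \right)}}{t{\left(33 \right)}} = \frac{\left(-52\right) \left(-187\right)}{\frac{293}{2}} = 9724 \cdot \frac{2}{293} = \frac{19448}{293}$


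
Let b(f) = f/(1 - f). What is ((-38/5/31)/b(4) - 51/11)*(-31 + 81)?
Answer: -75915/341 ≈ -222.62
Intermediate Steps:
((-38/5/31)/b(4) - 51/11)*(-31 + 81) = ((-38/5/31)/((-1*4/(-1 + 4))) - 51/11)*(-31 + 81) = ((-38*⅕*(1/31))/((-1*4/3)) - 51*1/11)*50 = ((-38/5*1/31)/((-1*4*⅓)) - 51/11)*50 = (-38/(155*(-4/3)) - 51/11)*50 = (-38/155*(-¾) - 51/11)*50 = (57/310 - 51/11)*50 = -15183/3410*50 = -75915/341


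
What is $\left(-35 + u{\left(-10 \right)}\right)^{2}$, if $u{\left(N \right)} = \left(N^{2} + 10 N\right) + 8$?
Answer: $729$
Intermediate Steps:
$u{\left(N \right)} = 8 + N^{2} + 10 N$
$\left(-35 + u{\left(-10 \right)}\right)^{2} = \left(-35 + \left(8 + \left(-10\right)^{2} + 10 \left(-10\right)\right)\right)^{2} = \left(-35 + \left(8 + 100 - 100\right)\right)^{2} = \left(-35 + 8\right)^{2} = \left(-27\right)^{2} = 729$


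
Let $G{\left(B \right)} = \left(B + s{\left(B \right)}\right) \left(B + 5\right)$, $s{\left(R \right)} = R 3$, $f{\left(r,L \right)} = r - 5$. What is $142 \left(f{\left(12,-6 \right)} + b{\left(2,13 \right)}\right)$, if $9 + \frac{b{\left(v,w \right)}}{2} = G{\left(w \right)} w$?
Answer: $3454150$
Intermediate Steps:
$f{\left(r,L \right)} = -5 + r$ ($f{\left(r,L \right)} = r - 5 = -5 + r$)
$s{\left(R \right)} = 3 R$
$G{\left(B \right)} = 4 B \left(5 + B\right)$ ($G{\left(B \right)} = \left(B + 3 B\right) \left(B + 5\right) = 4 B \left(5 + B\right)$)
$b{\left(v,w \right)} = -18 + 8 w^{2} \left(5 + w\right)$ ($b{\left(v,w \right)} = -18 + 2 \cdot 4 w \left(5 + w\right) w = -18 + 2 \cdot 4 w^{2} \left(5 + w\right) = -18 + 8 w^{2} \left(5 + w\right)$)
$142 \left(f{\left(12,-6 \right)} + b{\left(2,13 \right)}\right) = 142 \left(\left(-5 + 12\right) - \left(18 - 8 \cdot 13^{2} \left(5 + 13\right)\right)\right) = 142 \left(7 - \left(18 - 24336\right)\right) = 142 \left(7 + \left(-18 + 24336\right)\right) = 142 \left(7 + 24318\right) = 142 \cdot 24325 = 3454150$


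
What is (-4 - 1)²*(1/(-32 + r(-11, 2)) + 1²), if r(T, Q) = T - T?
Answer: 775/32 ≈ 24.219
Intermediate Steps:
r(T, Q) = 0
(-4 - 1)²*(1/(-32 + r(-11, 2)) + 1²) = (-4 - 1)²*(1/(-32 + 0) + 1²) = (-5)²*(1/(-32) + 1) = 25*(-1/32 + 1) = 25*(31/32) = 775/32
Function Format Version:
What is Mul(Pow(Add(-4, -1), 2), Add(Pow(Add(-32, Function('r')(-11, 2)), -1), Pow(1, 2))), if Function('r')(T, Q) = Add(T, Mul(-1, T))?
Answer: Rational(775, 32) ≈ 24.219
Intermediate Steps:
Function('r')(T, Q) = 0
Mul(Pow(Add(-4, -1), 2), Add(Pow(Add(-32, Function('r')(-11, 2)), -1), Pow(1, 2))) = Mul(Pow(Add(-4, -1), 2), Add(Pow(Add(-32, 0), -1), Pow(1, 2))) = Mul(Pow(-5, 2), Add(Pow(-32, -1), 1)) = Mul(25, Add(Rational(-1, 32), 1)) = Mul(25, Rational(31, 32)) = Rational(775, 32)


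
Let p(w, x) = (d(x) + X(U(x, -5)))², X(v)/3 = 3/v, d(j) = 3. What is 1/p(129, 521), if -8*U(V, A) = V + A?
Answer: 1849/15129 ≈ 0.12222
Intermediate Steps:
U(V, A) = -A/8 - V/8 (U(V, A) = -(V + A)/8 = -(A + V)/8 = -A/8 - V/8)
X(v) = 9/v (X(v) = 3*(3/v) = 9/v)
p(w, x) = (3 + 9/(5/8 - x/8))² (p(w, x) = (3 + 9/(-⅛*(-5) - x/8))² = (3 + 9/(5/8 - x/8))²)
1/p(129, 521) = 1/(9*(-29 + 521)²/(-5 + 521)²) = 1/(9*492²/516²) = 1/(9*242064*(1/266256)) = 1/(15129/1849) = 1849/15129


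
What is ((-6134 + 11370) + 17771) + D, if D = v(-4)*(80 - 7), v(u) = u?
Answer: 22715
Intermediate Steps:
D = -292 (D = -4*(80 - 7) = -4*73 = -292)
((-6134 + 11370) + 17771) + D = ((-6134 + 11370) + 17771) - 292 = (5236 + 17771) - 292 = 23007 - 292 = 22715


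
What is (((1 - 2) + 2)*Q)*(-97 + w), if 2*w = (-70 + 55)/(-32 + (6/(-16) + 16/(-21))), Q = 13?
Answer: -7003607/5567 ≈ -1258.1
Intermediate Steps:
w = 1260/5567 (w = ((-70 + 55)/(-32 + (6/(-16) + 16/(-21))))/2 = (-15/(-32 + (6*(-1/16) + 16*(-1/21))))/2 = (-15/(-32 + (-3/8 - 16/21)))/2 = (-15/(-32 - 191/168))/2 = (-15/(-5567/168))/2 = (-15*(-168/5567))/2 = (½)*(2520/5567) = 1260/5567 ≈ 0.22633)
(((1 - 2) + 2)*Q)*(-97 + w) = (((1 - 2) + 2)*13)*(-97 + 1260/5567) = ((-1 + 2)*13)*(-538739/5567) = (1*13)*(-538739/5567) = 13*(-538739/5567) = -7003607/5567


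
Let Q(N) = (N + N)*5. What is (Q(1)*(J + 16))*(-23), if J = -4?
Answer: -2760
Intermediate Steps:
Q(N) = 10*N (Q(N) = (2*N)*5 = 10*N)
(Q(1)*(J + 16))*(-23) = ((10*1)*(-4 + 16))*(-23) = (10*12)*(-23) = 120*(-23) = -2760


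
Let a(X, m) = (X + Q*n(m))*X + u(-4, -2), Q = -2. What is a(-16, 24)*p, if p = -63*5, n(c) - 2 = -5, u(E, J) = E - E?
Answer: -50400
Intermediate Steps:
u(E, J) = 0
n(c) = -3 (n(c) = 2 - 5 = -3)
a(X, m) = X*(6 + X) (a(X, m) = (X - 2*(-3))*X + 0 = (X + 6)*X + 0 = (6 + X)*X + 0 = X*(6 + X) + 0 = X*(6 + X))
p = -315
a(-16, 24)*p = -16*(6 - 16)*(-315) = -16*(-10)*(-315) = 160*(-315) = -50400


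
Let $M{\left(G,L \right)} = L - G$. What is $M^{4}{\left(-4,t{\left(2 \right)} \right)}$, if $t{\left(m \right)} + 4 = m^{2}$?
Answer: $256$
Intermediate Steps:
$t{\left(m \right)} = -4 + m^{2}$
$M^{4}{\left(-4,t{\left(2 \right)} \right)} = \left(\left(-4 + 2^{2}\right) - -4\right)^{4} = \left(\left(-4 + 4\right) + 4\right)^{4} = \left(0 + 4\right)^{4} = 4^{4} = 256$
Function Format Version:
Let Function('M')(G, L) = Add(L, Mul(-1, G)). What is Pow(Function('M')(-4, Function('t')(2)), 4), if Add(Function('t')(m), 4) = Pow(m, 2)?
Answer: 256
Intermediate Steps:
Function('t')(m) = Add(-4, Pow(m, 2))
Pow(Function('M')(-4, Function('t')(2)), 4) = Pow(Add(Add(-4, Pow(2, 2)), Mul(-1, -4)), 4) = Pow(Add(Add(-4, 4), 4), 4) = Pow(Add(0, 4), 4) = Pow(4, 4) = 256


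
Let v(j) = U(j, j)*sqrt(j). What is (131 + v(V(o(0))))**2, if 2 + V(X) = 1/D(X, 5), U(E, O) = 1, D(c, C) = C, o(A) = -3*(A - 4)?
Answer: 85796/5 + 786*I*sqrt(5)/5 ≈ 17159.0 + 351.51*I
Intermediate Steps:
o(A) = 12 - 3*A (o(A) = -3*(-4 + A) = 12 - 3*A)
V(X) = -9/5 (V(X) = -2 + 1/5 = -9/5)
v(j) = sqrt(j) (v(j) = 1*sqrt(j) = sqrt(j))
(131 + v(V(o(0))))**2 = (131 + sqrt(-9/5))**2 = (131 + 3*I*sqrt(5)/5)**2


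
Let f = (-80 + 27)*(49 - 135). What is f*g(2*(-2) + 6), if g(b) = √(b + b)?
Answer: 9116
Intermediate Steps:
f = 4558 (f = -53*(-86) = 4558)
g(b) = √2*√b (g(b) = √(2*b) = √2*√b)
f*g(2*(-2) + 6) = 4558*(√2*√(2*(-2) + 6)) = 4558*(√2*√(-4 + 6)) = 4558*(√2*√2) = 4558*2 = 9116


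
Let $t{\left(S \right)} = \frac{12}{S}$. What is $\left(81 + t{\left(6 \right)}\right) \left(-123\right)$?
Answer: $-10209$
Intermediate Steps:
$\left(81 + t{\left(6 \right)}\right) \left(-123\right) = \left(81 + \frac{12}{6}\right) \left(-123\right) = \left(81 + 12 \cdot \frac{1}{6}\right) \left(-123\right) = \left(81 + 2\right) \left(-123\right) = 83 \left(-123\right) = -10209$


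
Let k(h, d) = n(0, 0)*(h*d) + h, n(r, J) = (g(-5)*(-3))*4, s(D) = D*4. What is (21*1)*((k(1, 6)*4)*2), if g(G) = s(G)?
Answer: 242088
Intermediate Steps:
s(D) = 4*D
g(G) = 4*G
n(r, J) = 240 (n(r, J) = ((4*(-5))*(-3))*4 = -20*(-3)*4 = 60*4 = 240)
k(h, d) = h + 240*d*h (k(h, d) = 240*(h*d) + h = 240*(d*h) + h = 240*d*h + h = h + 240*d*h)
(21*1)*((k(1, 6)*4)*2) = (21*1)*(((1*(1 + 240*6))*4)*2) = 21*(((1*(1 + 1440))*4)*2) = 21*(((1*1441)*4)*2) = 21*((1441*4)*2) = 21*(5764*2) = 21*11528 = 242088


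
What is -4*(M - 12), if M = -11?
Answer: 92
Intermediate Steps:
-4*(M - 12) = -4*(-11 - 12) = -4*(-23) = 92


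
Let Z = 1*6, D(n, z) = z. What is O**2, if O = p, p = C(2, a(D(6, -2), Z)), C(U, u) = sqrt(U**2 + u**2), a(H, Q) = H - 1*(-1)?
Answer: 5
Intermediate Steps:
Z = 6
a(H, Q) = 1 + H (a(H, Q) = H + 1 = 1 + H)
p = sqrt(5) (p = sqrt(2**2 + (1 - 2)**2) = sqrt(4 + (-1)**2) = sqrt(4 + 1) = sqrt(5) ≈ 2.2361)
O = sqrt(5) ≈ 2.2361
O**2 = (sqrt(5))**2 = 5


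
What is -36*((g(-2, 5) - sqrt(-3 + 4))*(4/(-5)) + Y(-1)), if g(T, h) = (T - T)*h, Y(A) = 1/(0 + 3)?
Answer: -204/5 ≈ -40.800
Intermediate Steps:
Y(A) = 1/3
g(T, h) = 0 (g(T, h) = 0*h = 0)
-36*((g(-2, 5) - sqrt(-3 + 4))*(4/(-5)) + Y(-1)) = -36*((0 - sqrt(-3 + 4))*(4/(-5)) + 1/3) = -36*((0 - sqrt(1))*(4*(-1/5)) + 1/3) = -36*((0 - 1*1)*(-4/5) + 1/3) = -36*((0 - 1)*(-4/5) + 1/3) = -36*(-1*(-4/5) + 1/3) = -36*(4/5 + 1/3) = -36*17/15 = -204/5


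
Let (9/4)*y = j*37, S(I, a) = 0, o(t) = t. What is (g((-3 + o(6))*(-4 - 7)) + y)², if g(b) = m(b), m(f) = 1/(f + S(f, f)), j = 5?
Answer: 66210769/9801 ≈ 6755.5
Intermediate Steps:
m(f) = 1/f (m(f) = 1/(f + 0) = 1/f)
y = 740/9 (y = 4*(5*37)/9 = (4/9)*185 = 740/9 ≈ 82.222)
g(b) = 1/b
(g((-3 + o(6))*(-4 - 7)) + y)² = (1/((-3 + 6)*(-4 - 7)) + 740/9)² = (1/(3*(-11)) + 740/9)² = (1/(-33) + 740/9)² = (-1/33 + 740/9)² = (8137/99)² = 66210769/9801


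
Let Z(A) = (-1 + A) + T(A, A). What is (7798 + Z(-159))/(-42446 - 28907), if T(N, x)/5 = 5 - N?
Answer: -8458/71353 ≈ -0.11854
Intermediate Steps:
T(N, x) = 25 - 5*N (T(N, x) = 5*(5 - N) = 25 - 5*N)
Z(A) = 24 - 4*A (Z(A) = (-1 + A) + (25 - 5*A) = 24 - 4*A)
(7798 + Z(-159))/(-42446 - 28907) = (7798 + (24 - 4*(-159)))/(-42446 - 28907) = (7798 + (24 + 636))/(-71353) = (7798 + 660)*(-1/71353) = 8458*(-1/71353) = -8458/71353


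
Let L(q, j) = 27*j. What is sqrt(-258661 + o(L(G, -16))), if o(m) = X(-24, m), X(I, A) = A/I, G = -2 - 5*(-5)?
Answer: I*sqrt(258643) ≈ 508.57*I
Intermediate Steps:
G = 23 (G = -2 - 1*(-25) = -2 + 25 = 23)
o(m) = -m/24 (o(m) = m/(-24) = m*(-1/24) = -m/24)
sqrt(-258661 + o(L(G, -16))) = sqrt(-258661 - 9*(-16)/8) = sqrt(-258661 - 1/24*(-432)) = sqrt(-258661 + 18) = sqrt(-258643) = I*sqrt(258643)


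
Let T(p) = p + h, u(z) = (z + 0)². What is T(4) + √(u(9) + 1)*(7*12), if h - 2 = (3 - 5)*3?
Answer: 84*√82 ≈ 760.65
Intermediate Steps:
h = -4 (h = 2 + (3 - 5)*3 = 2 - 2*3 = 2 - 6 = -4)
u(z) = z²
T(p) = -4 + p (T(p) = p - 4 = -4 + p)
T(4) + √(u(9) + 1)*(7*12) = (-4 + 4) + √(9² + 1)*(7*12) = 0 + √(81 + 1)*84 = 0 + √82*84 = 0 + 84*√82 = 84*√82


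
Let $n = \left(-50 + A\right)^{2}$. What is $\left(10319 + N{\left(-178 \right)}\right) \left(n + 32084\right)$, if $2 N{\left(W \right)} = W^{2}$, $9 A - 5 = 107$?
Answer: $\frac{70976048728}{81} \approx 8.7625 \cdot 10^{8}$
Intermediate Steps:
$A = \frac{112}{9}$ ($A = \frac{5}{9} + \frac{1}{9} \cdot 107 = \frac{5}{9} + \frac{107}{9} = \frac{112}{9} \approx 12.444$)
$N{\left(W \right)} = \frac{W^{2}}{2}$
$n = \frac{114244}{81}$ ($n = \left(-50 + \frac{112}{9}\right)^{2} = \left(- \frac{338}{9}\right)^{2} = \frac{114244}{81} \approx 1410.4$)
$\left(10319 + N{\left(-178 \right)}\right) \left(n + 32084\right) = \left(10319 + \frac{\left(-178\right)^{2}}{2}\right) \left(\frac{114244}{81} + 32084\right) = \left(10319 + \frac{1}{2} \cdot 31684\right) \frac{2713048}{81} = \left(10319 + 15842\right) \frac{2713048}{81} = 26161 \cdot \frac{2713048}{81} = \frac{70976048728}{81}$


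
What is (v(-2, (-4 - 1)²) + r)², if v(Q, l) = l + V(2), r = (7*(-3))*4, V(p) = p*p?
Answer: 3025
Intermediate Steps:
V(p) = p²
r = -84 (r = -21*4 = -84)
v(Q, l) = 4 + l (v(Q, l) = l + 2² = l + 4 = 4 + l)
(v(-2, (-4 - 1)²) + r)² = ((4 + (-4 - 1)²) - 84)² = ((4 + (-5)²) - 84)² = ((4 + 25) - 84)² = (29 - 84)² = (-55)² = 3025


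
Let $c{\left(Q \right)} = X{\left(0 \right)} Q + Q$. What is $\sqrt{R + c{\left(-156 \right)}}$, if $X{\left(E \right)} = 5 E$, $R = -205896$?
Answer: $2 i \sqrt{51513} \approx 453.93 i$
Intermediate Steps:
$c{\left(Q \right)} = Q$ ($c{\left(Q \right)} = 5 \cdot 0 Q + Q = 0 Q + Q = 0 + Q = Q$)
$\sqrt{R + c{\left(-156 \right)}} = \sqrt{-205896 - 156} = \sqrt{-206052} = 2 i \sqrt{51513}$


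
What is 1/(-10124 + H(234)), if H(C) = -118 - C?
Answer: -1/10476 ≈ -9.5456e-5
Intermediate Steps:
1/(-10124 + H(234)) = 1/(-10124 + (-118 - 1*234)) = 1/(-10124 + (-118 - 234)) = 1/(-10124 - 352) = 1/(-10476) = -1/10476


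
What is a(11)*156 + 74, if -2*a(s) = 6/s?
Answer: 346/11 ≈ 31.455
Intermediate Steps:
a(s) = -3/s
a(11)*156 + 74 = -3/11*156 + 74 = -468/11 + 74 = 346/11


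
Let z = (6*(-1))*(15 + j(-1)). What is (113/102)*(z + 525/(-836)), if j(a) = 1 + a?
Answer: -2853815/28424 ≈ -100.40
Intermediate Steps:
z = -90 (z = (6*(-1))*(15 + (1 - 1)) = -6*(15 + 0) = -6*15 = -90)
(113/102)*(z + 525/(-836)) = (113/102)*(-90 + 525/(-836)) = (113*(1/102))*(-90 + 525*(-1/836)) = 113*(-90 - 525/836)/102 = (113/102)*(-75765/836) = -2853815/28424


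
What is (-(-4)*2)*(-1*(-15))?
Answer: 120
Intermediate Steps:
(-(-4)*2)*(-1*(-15)) = -1*(-8)*15 = 8*15 = 120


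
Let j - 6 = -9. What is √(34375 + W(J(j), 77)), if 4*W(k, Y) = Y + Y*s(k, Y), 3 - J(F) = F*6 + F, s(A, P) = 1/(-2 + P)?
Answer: 2*√1934691/15 ≈ 185.46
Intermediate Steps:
j = -3 (j = 6 - 9 = -3)
J(F) = 3 - 7*F (J(F) = 3 - (F*6 + F) = 3 - (6*F + F) = 3 - 7*F)
W(k, Y) = Y/4 + Y/(4*(-2 + Y)) (W(k, Y) = (Y + Y/(-2 + Y))/4 = Y/4 + Y/(4*(-2 + Y)))
√(34375 + W(J(j), 77)) = √(34375 + (¼)*77*(-1 + 77)/(-2 + 77)) = √(34375 + (¼)*77*76/75) = √(34375 + (¼)*77*(1/75)*76) = √(34375 + 1463/75) = √(2579588/75) = 2*√1934691/15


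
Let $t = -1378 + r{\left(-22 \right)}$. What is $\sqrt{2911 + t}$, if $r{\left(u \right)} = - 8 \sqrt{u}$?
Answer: $\sqrt{1533 - 8 i \sqrt{22}} \approx 39.156 - 0.4791 i$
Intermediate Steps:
$t = -1378 - 8 i \sqrt{22}$ ($t = -1378 - 8 \sqrt{-22} = -1378 - 8 i \sqrt{22} \approx -1378.0 - 37.523 i$)
$\sqrt{2911 + t} = \sqrt{2911 - \left(1378 + 8 i \sqrt{22}\right)} = \sqrt{1533 - 8 i \sqrt{22}}$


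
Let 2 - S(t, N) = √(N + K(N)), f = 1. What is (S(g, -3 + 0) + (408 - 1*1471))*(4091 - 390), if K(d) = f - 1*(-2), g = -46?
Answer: -3926761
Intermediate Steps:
K(d) = 3 (K(d) = 1 - 1*(-2) = 1 + 2 = 3)
S(t, N) = 2 - √(3 + N) (S(t, N) = 2 - √(N + 3) = 2 - √(3 + N))
(S(g, -3 + 0) + (408 - 1*1471))*(4091 - 390) = ((2 - √(3 + (-3 + 0))) + (408 - 1*1471))*(4091 - 390) = ((2 - √(3 - 3)) + (408 - 1471))*3701 = ((2 - √0) - 1063)*3701 = ((2 - 1*0) - 1063)*3701 = ((2 + 0) - 1063)*3701 = (2 - 1063)*3701 = -1061*3701 = -3926761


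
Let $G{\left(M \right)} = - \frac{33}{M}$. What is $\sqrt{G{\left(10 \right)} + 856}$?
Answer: $\frac{\sqrt{85270}}{10} \approx 29.201$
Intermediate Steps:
$\sqrt{G{\left(10 \right)} + 856} = \sqrt{- \frac{33}{10} + 856} = \sqrt{\frac{8527}{10}} = \frac{\sqrt{85270}}{10}$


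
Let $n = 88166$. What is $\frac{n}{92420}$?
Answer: $\frac{44083}{46210} \approx 0.95397$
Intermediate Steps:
$\frac{n}{92420} = \frac{88166}{92420} = 88166 \cdot \frac{1}{92420} = \frac{44083}{46210}$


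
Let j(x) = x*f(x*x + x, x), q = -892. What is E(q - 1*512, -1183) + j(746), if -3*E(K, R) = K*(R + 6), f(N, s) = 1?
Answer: -550090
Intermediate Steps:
E(K, R) = -K*(6 + R)/3 (E(K, R) = -K*(R + 6)/3 = -K*(6 + R)/3)
j(x) = x (j(x) = x*1 = x)
E(q - 1*512, -1183) + j(746) = -(-892 - 1*512)*(6 - 1183)/3 + 746 = -⅓*(-892 - 512)*(-1177) + 746 = -⅓*(-1404)*(-1177) + 746 = -550836 + 746 = -550090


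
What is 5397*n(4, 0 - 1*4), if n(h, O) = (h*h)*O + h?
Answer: -323820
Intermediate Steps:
n(h, O) = h + O*h**2 (n(h, O) = h**2*O + h = O*h**2 + h = h + O*h**2)
5397*n(4, 0 - 1*4) = 5397*(4*(1 + (0 - 1*4)*4)) = 5397*(4*(1 + (0 - 4)*4)) = 5397*(4*(1 - 4*4)) = 5397*(4*(1 - 16)) = 5397*(4*(-15)) = 5397*(-60) = -323820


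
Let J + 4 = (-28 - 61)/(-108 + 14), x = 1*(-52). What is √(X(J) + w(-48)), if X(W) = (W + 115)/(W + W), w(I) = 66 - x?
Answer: √32837966/574 ≈ 9.9834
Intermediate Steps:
x = -52
w(I) = 118 (w(I) = 66 - 1*(-52) = 66 + 52 = 118)
J = -287/94 (J = -4 + (-28 - 61)/(-108 + 14) = -4 - 89/(-94) = -4 - 89*(-1/94) = -4 + 89/94 = -287/94 ≈ -3.0532)
X(W) = (115 + W)/(2*W) (X(W) = (115 + W)/((2*W)) = (115 + W)*(1/(2*W)) = (115 + W)/(2*W))
√(X(J) + w(-48)) = √((115 - 287/94)/(2*(-287/94)) + 118) = √((½)*(-94/287)*(10523/94) + 118) = √(-10523/574 + 118) = √(57209/574) = √32837966/574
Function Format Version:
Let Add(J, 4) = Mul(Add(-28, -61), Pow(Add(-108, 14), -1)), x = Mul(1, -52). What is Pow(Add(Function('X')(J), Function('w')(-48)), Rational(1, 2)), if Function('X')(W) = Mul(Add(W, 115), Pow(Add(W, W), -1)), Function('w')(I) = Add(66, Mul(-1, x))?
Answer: Mul(Rational(1, 574), Pow(32837966, Rational(1, 2))) ≈ 9.9834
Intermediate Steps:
x = -52
Function('w')(I) = 118 (Function('w')(I) = Add(66, Mul(-1, -52)) = Add(66, 52) = 118)
J = Rational(-287, 94) (J = Add(-4, Mul(Add(-28, -61), Pow(Add(-108, 14), -1))) = Add(-4, Mul(-89, Pow(-94, -1))) = Add(-4, Mul(-89, Rational(-1, 94))) = Add(-4, Rational(89, 94)) = Rational(-287, 94) ≈ -3.0532)
Function('X')(W) = Mul(Rational(1, 2), Pow(W, -1), Add(115, W)) (Function('X')(W) = Mul(Add(115, W), Pow(Mul(2, W), -1)) = Mul(Add(115, W), Mul(Rational(1, 2), Pow(W, -1))) = Mul(Rational(1, 2), Pow(W, -1), Add(115, W)))
Pow(Add(Function('X')(J), Function('w')(-48)), Rational(1, 2)) = Pow(Add(Mul(Rational(1, 2), Pow(Rational(-287, 94), -1), Add(115, Rational(-287, 94))), 118), Rational(1, 2)) = Pow(Add(Mul(Rational(1, 2), Rational(-94, 287), Rational(10523, 94)), 118), Rational(1, 2)) = Pow(Add(Rational(-10523, 574), 118), Rational(1, 2)) = Pow(Rational(57209, 574), Rational(1, 2)) = Mul(Rational(1, 574), Pow(32837966, Rational(1, 2)))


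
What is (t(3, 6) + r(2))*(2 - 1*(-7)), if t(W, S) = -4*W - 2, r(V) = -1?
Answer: -135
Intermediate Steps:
t(W, S) = -2 - 4*W
(t(3, 6) + r(2))*(2 - 1*(-7)) = ((-2 - 4*3) - 1)*(2 - 1*(-7)) = ((-2 - 12) - 1)*(2 + 7) = (-14 - 1)*9 = -15*9 = -135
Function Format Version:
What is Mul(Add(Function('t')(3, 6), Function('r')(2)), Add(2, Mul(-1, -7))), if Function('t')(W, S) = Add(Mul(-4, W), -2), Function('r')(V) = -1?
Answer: -135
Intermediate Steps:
Function('t')(W, S) = Add(-2, Mul(-4, W))
Mul(Add(Function('t')(3, 6), Function('r')(2)), Add(2, Mul(-1, -7))) = Mul(Add(Add(-2, Mul(-4, 3)), -1), Add(2, Mul(-1, -7))) = Mul(Add(Add(-2, -12), -1), Add(2, 7)) = Mul(Add(-14, -1), 9) = Mul(-15, 9) = -135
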